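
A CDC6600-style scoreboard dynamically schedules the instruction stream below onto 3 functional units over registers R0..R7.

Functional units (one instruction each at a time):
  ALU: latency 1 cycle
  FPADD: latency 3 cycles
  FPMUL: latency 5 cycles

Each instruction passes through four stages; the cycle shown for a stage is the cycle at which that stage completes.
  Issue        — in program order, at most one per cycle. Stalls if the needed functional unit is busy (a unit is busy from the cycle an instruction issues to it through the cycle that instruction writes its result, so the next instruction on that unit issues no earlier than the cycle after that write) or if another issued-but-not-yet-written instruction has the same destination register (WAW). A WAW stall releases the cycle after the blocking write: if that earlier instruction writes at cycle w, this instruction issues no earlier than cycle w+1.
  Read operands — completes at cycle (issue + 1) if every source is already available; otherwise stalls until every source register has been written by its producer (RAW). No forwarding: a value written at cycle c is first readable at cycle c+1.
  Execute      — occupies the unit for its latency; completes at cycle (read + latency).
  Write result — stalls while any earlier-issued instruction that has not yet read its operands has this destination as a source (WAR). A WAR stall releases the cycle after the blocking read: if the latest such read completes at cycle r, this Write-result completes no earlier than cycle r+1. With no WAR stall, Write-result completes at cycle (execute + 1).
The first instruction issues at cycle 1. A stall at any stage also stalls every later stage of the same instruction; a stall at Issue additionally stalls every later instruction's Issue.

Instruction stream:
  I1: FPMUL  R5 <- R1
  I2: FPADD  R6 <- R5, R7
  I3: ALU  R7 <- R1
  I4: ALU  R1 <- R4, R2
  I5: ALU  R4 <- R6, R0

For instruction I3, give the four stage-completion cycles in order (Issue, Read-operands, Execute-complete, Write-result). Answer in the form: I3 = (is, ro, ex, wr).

t=1  I1→FPMUL
t=2  I1 RO | I2→FPADD
t=3  I3→ALU
t=4  I3 RO
t=5  I3 EX
t=7  I1 EX
t=8  I1 WR R5
t=9  I2 RO
t=10  I3 WR R7
t=11  I4→ALU
t=12  I2 EX | I4 RO
t=13  I2 WR R6 | I4 EX
t=14  I4 WR R1
t=15  I5→ALU
t=16  I5 RO
t=17  I5 EX
t=18  I5 WR R4

I3 = (3, 4, 5, 10)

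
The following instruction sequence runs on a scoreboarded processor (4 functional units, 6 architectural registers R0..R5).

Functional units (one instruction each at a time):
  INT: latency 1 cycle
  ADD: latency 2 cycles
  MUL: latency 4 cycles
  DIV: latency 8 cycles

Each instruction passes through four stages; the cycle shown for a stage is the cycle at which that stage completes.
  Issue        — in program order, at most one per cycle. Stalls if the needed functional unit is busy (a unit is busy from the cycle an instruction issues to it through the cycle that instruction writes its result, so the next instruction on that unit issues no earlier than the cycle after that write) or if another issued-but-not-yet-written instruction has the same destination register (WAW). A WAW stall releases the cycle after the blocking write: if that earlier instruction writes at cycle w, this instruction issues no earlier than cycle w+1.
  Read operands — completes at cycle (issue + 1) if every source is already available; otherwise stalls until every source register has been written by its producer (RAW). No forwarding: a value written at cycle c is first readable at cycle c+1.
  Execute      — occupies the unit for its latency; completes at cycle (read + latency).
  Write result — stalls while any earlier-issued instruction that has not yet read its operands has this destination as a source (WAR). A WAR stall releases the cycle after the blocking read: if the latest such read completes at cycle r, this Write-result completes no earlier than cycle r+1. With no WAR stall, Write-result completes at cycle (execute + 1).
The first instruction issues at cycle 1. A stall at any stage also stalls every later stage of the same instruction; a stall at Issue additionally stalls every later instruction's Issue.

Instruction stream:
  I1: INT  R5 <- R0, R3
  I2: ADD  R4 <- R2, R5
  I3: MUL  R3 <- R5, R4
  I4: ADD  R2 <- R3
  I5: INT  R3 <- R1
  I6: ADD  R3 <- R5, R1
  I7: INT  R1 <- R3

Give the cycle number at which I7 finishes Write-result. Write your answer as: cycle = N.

cycle = 26

1) issue 1, read 2, done 3, write 4
2) issue 2, read 5, done 7, write 8  <RAW R5: wait I1 write@4>
3) issue 3, read 9, done 13, write 14  <RAW R4: wait I2 write@8>
4) issue 9, read 15, done 17, write 18  <struct: ADD busy until I2 writes@8 / RAW R3: wait I3 write@14>
5) issue 15, read 16, done 17, write 18  <WAW R3: wait I3 write@14>
6) issue 19, read 20, done 22, write 23  <WAW R3: wait I5 write@18>
7) issue 20, read 24, done 25, write 26  <RAW R3: wait I6 write@23>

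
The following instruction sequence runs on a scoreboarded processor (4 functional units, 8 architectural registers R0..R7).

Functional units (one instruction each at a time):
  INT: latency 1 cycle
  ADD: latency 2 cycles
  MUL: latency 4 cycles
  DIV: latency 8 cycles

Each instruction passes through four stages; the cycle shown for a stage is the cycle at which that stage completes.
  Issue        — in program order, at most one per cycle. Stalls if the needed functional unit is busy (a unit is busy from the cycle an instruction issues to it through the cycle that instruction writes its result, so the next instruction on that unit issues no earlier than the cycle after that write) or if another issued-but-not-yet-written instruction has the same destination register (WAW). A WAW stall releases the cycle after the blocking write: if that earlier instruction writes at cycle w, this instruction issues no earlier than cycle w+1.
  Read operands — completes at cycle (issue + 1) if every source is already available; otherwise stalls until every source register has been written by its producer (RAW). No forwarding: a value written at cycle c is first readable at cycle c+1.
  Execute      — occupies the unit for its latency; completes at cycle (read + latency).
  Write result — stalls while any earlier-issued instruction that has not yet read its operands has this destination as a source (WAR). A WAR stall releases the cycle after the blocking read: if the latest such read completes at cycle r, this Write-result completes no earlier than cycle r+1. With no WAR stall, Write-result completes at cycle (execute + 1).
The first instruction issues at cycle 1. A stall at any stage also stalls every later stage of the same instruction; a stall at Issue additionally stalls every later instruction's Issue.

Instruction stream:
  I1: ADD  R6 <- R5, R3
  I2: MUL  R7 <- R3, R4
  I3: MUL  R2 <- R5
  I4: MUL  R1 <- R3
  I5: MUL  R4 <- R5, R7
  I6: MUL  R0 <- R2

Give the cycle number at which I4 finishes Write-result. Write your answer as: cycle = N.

t=1  I1 issues→ADD
t=2  I1 reads | I2 issues→MUL
t=3  I2 reads
t=4  I1 exec-done
t=5  I1 writes R6
t=7  I2 exec-done
t=8  I2 writes R7
t=9  I3 issues→MUL
t=10  I3 reads
t=14  I3 exec-done
t=15  I3 writes R2
t=16  I4 issues→MUL
t=17  I4 reads
t=21  I4 exec-done
t=22  I4 writes R1
t=23  I5 issues→MUL
t=24  I5 reads
t=28  I5 exec-done
t=29  I5 writes R4
t=30  I6 issues→MUL
t=31  I6 reads
t=35  I6 exec-done
t=36  I6 writes R0

cycle = 22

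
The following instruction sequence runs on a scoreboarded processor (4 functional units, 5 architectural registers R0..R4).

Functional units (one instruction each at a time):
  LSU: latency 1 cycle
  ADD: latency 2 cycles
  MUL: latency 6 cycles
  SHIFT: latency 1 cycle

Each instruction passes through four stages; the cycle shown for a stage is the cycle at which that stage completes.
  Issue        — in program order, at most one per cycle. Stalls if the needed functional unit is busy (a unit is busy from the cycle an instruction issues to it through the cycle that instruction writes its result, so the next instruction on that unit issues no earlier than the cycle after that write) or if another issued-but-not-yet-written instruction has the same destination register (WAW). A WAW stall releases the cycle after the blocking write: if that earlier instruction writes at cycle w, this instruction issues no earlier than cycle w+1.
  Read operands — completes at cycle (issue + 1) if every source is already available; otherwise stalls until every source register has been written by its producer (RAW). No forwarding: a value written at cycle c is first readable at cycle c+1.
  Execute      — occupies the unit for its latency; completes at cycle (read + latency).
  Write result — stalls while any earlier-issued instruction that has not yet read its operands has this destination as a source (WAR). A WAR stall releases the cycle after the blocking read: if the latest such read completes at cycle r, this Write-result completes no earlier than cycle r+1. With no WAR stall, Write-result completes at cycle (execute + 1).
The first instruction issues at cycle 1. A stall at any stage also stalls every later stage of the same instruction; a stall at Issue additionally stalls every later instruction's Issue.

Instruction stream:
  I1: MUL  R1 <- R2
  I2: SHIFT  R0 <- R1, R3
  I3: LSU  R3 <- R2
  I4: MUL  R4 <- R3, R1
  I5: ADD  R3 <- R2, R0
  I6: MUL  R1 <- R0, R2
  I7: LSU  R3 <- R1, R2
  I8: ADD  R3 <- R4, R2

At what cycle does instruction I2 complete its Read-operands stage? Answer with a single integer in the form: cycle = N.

cycle = 10

cycle 1: I1→MUL
cycle 2: I1 RO | I2→SHIFT
cycle 3: I3→LSU
cycle 4: I3 RO
cycle 5: I3 EX
cycle 8: I1 EX
cycle 9: I1 WR R1
cycle 10: I2 RO | I4→MUL
cycle 11: I2 EX | I3 WR R3
cycle 12: I2 WR R0 | I4 RO | I5→ADD
cycle 13: I5 RO
cycle 15: I5 EX
cycle 16: I5 WR R3
cycle 18: I4 EX
cycle 19: I4 WR R4
cycle 20: I6→MUL
cycle 21: I6 RO | I7→LSU
cycle 27: I6 EX
cycle 28: I6 WR R1
cycle 29: I7 RO
cycle 30: I7 EX
cycle 31: I7 WR R3
cycle 32: I8→ADD
cycle 33: I8 RO
cycle 35: I8 EX
cycle 36: I8 WR R3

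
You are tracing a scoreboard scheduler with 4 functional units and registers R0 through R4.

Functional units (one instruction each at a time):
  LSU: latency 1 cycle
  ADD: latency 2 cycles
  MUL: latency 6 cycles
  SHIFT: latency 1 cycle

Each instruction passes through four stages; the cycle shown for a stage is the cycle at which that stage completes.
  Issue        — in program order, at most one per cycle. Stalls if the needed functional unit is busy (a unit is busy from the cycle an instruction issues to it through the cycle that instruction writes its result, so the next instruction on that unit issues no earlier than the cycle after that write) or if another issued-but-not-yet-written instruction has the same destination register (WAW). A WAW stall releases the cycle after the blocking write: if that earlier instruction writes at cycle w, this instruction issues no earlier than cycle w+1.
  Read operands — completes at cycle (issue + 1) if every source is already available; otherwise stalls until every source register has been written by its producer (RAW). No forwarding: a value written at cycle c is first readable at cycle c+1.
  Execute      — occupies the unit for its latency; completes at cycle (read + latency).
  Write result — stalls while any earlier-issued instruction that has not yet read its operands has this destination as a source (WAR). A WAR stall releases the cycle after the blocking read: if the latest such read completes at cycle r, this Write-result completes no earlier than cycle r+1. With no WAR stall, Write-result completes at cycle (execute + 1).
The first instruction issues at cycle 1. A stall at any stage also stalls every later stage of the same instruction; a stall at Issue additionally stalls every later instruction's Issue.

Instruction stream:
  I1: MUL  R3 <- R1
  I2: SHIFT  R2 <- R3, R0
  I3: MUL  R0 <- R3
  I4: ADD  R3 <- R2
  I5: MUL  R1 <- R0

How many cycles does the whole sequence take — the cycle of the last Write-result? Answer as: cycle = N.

cycle = 27

c1: I1 dispatched to MUL
c2: I1 operands ready; I2 dispatched to SHIFT
c8: I1 complete
c9: R3←I1
c10: I2 operands ready; I3 dispatched to MUL
c11: I2 complete; I3 operands ready; I4 dispatched to ADD
c12: R2←I2
c13: I4 operands ready
c15: I4 complete
c16: R3←I4
c17: I3 complete
c18: R0←I3
c19: I5 dispatched to MUL
c20: I5 operands ready
c26: I5 complete
c27: R1←I5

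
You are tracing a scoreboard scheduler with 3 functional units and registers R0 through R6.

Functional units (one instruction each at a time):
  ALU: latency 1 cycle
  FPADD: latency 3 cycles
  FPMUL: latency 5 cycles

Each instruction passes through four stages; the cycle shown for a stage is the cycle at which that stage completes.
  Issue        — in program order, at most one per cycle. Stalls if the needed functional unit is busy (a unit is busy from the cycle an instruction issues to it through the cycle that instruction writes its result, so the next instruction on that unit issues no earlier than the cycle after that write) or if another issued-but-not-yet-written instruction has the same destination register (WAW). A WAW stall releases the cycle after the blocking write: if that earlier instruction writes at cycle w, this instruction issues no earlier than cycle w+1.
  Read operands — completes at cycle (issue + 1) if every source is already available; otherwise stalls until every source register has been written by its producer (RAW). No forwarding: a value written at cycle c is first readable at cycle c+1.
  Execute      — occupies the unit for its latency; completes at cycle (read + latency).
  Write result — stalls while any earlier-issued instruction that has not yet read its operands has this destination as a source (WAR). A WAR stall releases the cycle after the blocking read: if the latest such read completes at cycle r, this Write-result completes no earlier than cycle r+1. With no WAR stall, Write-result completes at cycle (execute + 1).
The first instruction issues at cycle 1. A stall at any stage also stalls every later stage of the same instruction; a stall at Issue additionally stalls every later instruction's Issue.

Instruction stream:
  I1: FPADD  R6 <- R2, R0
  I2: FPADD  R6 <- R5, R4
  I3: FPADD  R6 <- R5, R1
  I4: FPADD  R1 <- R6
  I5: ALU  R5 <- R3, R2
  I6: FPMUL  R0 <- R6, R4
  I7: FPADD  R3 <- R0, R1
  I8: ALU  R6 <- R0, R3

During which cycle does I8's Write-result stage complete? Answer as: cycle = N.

cycle = 36

I1: IS=1 RO=2 EX=5 WR=6
I2: IS=7 RO=8 EX=11 WR=12  [struct: FPADD busy until I1 writes@6]
I3: IS=13 RO=14 EX=17 WR=18  [struct: FPADD busy until I2 writes@12]
I4: IS=19 RO=20 EX=23 WR=24  [struct: FPADD busy until I3 writes@18]
I5: IS=20 RO=21 EX=22 WR=23
I6: IS=21 RO=22 EX=27 WR=28
I7: IS=25 RO=29 EX=32 WR=33  [struct: FPADD busy until I4 writes@24; RAW R0: wait I6 write@28]
I8: IS=26 RO=34 EX=35 WR=36  [RAW R3: wait I7 write@33]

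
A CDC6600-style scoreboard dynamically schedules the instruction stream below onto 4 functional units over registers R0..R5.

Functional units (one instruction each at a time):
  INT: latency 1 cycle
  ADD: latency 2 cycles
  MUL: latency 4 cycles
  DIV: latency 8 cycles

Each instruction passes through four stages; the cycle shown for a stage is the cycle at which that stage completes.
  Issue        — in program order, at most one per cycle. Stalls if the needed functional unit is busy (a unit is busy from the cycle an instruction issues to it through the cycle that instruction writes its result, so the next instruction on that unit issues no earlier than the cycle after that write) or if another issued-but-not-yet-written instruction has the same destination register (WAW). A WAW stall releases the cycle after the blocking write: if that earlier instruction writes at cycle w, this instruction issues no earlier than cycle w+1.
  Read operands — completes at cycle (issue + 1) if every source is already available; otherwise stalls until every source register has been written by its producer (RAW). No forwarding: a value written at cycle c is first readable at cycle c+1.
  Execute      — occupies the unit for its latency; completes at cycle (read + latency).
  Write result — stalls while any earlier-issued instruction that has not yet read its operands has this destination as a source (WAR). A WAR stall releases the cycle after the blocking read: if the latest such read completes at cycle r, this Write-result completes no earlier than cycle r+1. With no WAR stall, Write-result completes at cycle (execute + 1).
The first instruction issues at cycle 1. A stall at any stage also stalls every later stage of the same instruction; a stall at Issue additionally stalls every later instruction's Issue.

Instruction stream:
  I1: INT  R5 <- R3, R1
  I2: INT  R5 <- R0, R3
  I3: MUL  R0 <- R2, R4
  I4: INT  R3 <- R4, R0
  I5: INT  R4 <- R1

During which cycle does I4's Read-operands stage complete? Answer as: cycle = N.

cycle = 13

c1: I1 issues→INT
c2: I1 reads
c3: I1 exec-done
c4: I1 writes R5
c5: I2 issues→INT
c6: I2 reads | I3 issues→MUL
c7: I2 exec-done | I3 reads
c8: I2 writes R5
c9: I4 issues→INT
c11: I3 exec-done
c12: I3 writes R0
c13: I4 reads
c14: I4 exec-done
c15: I4 writes R3
c16: I5 issues→INT
c17: I5 reads
c18: I5 exec-done
c19: I5 writes R4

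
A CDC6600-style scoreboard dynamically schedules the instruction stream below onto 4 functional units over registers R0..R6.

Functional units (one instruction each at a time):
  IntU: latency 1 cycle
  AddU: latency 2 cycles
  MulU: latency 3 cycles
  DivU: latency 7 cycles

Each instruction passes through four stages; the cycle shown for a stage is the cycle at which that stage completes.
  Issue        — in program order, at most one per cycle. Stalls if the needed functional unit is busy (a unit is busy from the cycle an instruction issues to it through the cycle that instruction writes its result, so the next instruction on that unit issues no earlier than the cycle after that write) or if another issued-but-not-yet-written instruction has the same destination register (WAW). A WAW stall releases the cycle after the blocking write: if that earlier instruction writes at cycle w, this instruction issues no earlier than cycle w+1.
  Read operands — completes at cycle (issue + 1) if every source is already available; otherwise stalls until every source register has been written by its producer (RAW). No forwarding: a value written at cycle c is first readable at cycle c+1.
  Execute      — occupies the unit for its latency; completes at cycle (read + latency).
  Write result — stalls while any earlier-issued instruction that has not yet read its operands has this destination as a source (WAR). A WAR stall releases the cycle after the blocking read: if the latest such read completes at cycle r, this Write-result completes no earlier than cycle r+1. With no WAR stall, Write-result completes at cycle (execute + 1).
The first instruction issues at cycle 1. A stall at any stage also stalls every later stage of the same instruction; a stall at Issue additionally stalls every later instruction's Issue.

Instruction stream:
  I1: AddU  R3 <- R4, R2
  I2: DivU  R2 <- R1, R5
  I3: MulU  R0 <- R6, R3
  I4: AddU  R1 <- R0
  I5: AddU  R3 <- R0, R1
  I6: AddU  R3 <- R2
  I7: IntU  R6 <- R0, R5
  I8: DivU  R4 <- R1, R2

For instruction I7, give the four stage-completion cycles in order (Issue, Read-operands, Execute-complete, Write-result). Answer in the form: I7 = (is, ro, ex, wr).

I7 = (21, 22, 23, 24)

cycle 1: I1→AddU
cycle 2: I1 RO | I2→DivU
cycle 3: I2 RO | I3→MulU
cycle 4: I1 EX
cycle 5: I1 WR R3
cycle 6: I3 RO | I4→AddU
cycle 9: I3 EX
cycle 10: I2 EX | I3 WR R0
cycle 11: I2 WR R2 | I4 RO
cycle 13: I4 EX
cycle 14: I4 WR R1
cycle 15: I5→AddU
cycle 16: I5 RO
cycle 18: I5 EX
cycle 19: I5 WR R3
cycle 20: I6→AddU
cycle 21: I6 RO | I7→IntU
cycle 22: I7 RO | I8→DivU
cycle 23: I6 EX | I7 EX | I8 RO
cycle 24: I6 WR R3 | I7 WR R6
cycle 30: I8 EX
cycle 31: I8 WR R4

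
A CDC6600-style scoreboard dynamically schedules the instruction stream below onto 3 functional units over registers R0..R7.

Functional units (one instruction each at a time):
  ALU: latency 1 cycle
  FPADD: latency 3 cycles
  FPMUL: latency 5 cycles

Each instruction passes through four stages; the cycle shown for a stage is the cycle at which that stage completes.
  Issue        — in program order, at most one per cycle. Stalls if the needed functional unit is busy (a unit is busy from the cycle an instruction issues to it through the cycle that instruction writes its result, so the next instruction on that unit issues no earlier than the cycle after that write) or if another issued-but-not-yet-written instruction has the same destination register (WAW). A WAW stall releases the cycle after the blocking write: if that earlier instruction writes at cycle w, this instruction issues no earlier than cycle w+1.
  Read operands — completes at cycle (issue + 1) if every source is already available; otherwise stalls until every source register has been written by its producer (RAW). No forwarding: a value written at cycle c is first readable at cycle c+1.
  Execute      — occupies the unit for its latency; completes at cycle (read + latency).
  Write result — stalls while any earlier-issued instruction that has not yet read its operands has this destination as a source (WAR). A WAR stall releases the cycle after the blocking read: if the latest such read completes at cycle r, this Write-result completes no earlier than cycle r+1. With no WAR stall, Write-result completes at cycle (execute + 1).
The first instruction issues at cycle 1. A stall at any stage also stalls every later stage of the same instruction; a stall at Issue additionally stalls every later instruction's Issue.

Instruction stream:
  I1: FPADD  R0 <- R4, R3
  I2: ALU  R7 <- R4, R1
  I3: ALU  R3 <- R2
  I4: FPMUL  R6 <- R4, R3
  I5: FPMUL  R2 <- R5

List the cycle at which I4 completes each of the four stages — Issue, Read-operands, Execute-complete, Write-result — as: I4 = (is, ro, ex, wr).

I4 = (7, 10, 15, 16)

cycle 1: I1→FPADD
cycle 2: I1 RO, I2→ALU
cycle 3: I2 RO
cycle 4: I2 EX
cycle 5: I1 EX, I2 WR R7
cycle 6: I1 WR R0, I3→ALU
cycle 7: I3 RO, I4→FPMUL
cycle 8: I3 EX
cycle 9: I3 WR R3
cycle 10: I4 RO
cycle 15: I4 EX
cycle 16: I4 WR R6
cycle 17: I5→FPMUL
cycle 18: I5 RO
cycle 23: I5 EX
cycle 24: I5 WR R2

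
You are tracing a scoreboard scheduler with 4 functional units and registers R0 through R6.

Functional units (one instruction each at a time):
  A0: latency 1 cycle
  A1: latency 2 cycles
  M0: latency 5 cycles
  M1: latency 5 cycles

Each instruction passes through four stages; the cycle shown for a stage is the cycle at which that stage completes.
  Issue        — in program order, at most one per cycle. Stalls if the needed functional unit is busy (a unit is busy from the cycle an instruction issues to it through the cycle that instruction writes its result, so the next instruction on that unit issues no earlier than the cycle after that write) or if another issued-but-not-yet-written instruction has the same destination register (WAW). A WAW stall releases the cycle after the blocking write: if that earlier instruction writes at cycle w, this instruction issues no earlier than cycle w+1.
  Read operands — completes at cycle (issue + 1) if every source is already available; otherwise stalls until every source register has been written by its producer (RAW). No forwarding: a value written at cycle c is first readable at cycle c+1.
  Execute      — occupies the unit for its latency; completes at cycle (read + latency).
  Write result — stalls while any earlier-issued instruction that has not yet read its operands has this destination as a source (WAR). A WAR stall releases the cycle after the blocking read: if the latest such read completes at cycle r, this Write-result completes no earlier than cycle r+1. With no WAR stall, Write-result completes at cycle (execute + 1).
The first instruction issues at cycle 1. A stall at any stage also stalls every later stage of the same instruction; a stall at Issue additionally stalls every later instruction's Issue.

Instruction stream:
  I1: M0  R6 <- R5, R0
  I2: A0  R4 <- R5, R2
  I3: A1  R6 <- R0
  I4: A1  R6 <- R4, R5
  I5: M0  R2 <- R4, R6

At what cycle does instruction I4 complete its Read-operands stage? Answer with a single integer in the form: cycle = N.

t=1  I1→M0
t=2  I1 RO; I2→A0
t=3  I2 RO
t=4  I2 EX
t=5  I2 WR R4
t=7  I1 EX
t=8  I1 WR R6
t=9  I3→A1
t=10  I3 RO
t=12  I3 EX
t=13  I3 WR R6
t=14  I4→A1
t=15  I4 RO; I5→M0
t=17  I4 EX
t=18  I4 WR R6
t=19  I5 RO
t=24  I5 EX
t=25  I5 WR R2

cycle = 15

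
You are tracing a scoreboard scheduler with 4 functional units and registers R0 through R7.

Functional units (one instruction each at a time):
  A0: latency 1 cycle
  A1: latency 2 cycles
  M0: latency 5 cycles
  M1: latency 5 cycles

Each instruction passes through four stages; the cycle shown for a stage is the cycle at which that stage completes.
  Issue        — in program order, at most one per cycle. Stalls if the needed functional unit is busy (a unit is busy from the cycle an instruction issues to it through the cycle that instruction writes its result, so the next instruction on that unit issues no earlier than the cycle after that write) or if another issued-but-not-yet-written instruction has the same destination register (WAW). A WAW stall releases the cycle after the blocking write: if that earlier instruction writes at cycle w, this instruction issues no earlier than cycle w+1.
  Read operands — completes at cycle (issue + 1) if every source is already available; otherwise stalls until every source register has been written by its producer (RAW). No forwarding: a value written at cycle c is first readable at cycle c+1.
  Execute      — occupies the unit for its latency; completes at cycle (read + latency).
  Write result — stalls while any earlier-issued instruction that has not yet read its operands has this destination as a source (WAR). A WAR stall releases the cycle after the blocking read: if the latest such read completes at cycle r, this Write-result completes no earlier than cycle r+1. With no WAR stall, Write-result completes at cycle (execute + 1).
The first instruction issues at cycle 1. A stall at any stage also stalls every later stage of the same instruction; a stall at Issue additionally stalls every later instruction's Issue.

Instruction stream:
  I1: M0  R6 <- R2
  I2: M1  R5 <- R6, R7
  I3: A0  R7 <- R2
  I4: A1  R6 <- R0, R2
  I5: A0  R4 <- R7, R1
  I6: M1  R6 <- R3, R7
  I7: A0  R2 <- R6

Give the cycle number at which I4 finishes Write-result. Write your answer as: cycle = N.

cycle = 13

[I1] 1/2/7/8
[I2] 2/9/14/15  (RAW R6: wait I1 write@8)
[I3] 3/4/5/10  (WAR R7: wait I2 read@9)
[I4] 9/10/12/13  (WAW R6: wait I1 write@8)
[I5] 11/12/13/14  (struct: A0 busy until I3 writes@10)
[I6] 16/17/22/23  (struct: M1 busy until I2 writes@15)
[I7] 17/24/25/26  (RAW R6: wait I6 write@23)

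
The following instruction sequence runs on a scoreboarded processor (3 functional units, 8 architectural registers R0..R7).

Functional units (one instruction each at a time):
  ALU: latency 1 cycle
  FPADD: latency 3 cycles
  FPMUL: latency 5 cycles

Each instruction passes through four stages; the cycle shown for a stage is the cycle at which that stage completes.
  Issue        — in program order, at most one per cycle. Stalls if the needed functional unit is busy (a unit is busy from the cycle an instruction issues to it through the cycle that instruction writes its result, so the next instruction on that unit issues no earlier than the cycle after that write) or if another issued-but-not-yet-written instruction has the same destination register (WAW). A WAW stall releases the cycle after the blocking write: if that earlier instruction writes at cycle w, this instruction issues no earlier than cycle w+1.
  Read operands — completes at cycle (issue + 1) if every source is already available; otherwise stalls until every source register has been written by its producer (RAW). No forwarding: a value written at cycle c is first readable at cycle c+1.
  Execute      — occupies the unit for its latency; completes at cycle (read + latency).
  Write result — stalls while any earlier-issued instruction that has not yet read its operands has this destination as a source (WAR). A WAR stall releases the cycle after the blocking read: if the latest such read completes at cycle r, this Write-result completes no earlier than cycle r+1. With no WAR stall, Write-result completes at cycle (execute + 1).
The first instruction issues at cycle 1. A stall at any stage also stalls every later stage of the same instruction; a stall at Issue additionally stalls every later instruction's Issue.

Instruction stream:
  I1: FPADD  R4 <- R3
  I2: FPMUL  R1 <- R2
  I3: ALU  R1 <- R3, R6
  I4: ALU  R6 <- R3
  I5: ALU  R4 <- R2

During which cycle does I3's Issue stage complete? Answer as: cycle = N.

1) issue 1, read 2, done 5, write 6
2) issue 2, read 3, done 8, write 9
3) issue 10, read 11, done 12, write 13  <WAW R1: wait I2 write@9>
4) issue 14, read 15, done 16, write 17  <struct: ALU busy until I3 writes@13>
5) issue 18, read 19, done 20, write 21  <struct: ALU busy until I4 writes@17>

cycle = 10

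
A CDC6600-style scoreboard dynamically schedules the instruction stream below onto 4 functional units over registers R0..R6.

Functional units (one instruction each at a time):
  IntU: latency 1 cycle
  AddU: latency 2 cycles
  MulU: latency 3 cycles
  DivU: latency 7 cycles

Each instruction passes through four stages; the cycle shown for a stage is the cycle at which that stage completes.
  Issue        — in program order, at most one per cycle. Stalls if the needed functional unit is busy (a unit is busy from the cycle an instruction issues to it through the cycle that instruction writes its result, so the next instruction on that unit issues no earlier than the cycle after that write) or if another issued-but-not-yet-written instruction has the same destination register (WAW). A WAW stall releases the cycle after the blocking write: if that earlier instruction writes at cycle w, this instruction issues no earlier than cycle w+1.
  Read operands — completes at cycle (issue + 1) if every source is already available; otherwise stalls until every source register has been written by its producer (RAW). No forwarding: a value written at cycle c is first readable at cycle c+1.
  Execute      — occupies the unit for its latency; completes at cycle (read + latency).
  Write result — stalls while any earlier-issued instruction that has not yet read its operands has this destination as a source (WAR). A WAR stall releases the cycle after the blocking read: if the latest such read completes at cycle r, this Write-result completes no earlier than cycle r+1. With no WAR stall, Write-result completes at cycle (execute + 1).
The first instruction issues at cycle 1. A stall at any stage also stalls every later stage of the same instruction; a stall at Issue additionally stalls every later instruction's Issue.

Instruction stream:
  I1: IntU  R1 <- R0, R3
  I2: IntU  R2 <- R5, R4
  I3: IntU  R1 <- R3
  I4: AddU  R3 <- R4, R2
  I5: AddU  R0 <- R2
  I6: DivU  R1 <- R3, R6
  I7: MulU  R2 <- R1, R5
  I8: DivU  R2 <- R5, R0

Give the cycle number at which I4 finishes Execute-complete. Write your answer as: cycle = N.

I1: IS=1 RO=2 EX=3 WR=4
I2: IS=5 RO=6 EX=7 WR=8  [struct: IntU busy until I1 writes@4]
I3: IS=9 RO=10 EX=11 WR=12  [struct: IntU busy until I2 writes@8]
I4: IS=10 RO=11 EX=13 WR=14
I5: IS=15 RO=16 EX=18 WR=19  [struct: AddU busy until I4 writes@14]
I6: IS=16 RO=17 EX=24 WR=25
I7: IS=17 RO=26 EX=29 WR=30  [RAW R1: wait I6 write@25]
I8: IS=31 RO=32 EX=39 WR=40  [WAW R2: wait I7 write@30]

cycle = 13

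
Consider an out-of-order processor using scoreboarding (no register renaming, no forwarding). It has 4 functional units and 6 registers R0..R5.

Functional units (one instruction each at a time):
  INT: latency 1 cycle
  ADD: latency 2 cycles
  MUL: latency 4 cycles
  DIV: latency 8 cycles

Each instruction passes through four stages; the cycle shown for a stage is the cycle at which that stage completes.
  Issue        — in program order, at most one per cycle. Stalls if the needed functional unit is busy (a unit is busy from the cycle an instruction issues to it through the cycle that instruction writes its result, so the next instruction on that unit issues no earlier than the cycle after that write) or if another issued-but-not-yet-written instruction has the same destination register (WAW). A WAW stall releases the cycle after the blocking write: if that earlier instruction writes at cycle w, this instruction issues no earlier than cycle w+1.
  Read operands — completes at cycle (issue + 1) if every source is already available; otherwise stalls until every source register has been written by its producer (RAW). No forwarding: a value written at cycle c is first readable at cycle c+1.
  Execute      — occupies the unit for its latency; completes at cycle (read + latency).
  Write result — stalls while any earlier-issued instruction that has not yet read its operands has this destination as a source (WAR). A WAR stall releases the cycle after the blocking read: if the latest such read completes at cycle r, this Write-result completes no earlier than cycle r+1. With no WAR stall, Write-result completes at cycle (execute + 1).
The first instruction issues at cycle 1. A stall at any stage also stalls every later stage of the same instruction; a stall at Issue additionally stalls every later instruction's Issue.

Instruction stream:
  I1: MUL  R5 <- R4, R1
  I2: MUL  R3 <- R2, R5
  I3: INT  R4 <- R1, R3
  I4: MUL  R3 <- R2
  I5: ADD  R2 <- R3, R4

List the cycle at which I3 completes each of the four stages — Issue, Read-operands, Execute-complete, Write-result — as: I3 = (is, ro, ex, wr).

I1 -> (1, 2, 6, 7)
I2 -> (8, 9, 13, 14)  // struct: MUL busy until I1 writes@7
I3 -> (9, 15, 16, 17)  // RAW R3: wait I2 write@14
I4 -> (15, 16, 20, 21)  // struct: MUL busy until I2 writes@14
I5 -> (16, 22, 24, 25)  // RAW R3: wait I4 write@21

I3 = (9, 15, 16, 17)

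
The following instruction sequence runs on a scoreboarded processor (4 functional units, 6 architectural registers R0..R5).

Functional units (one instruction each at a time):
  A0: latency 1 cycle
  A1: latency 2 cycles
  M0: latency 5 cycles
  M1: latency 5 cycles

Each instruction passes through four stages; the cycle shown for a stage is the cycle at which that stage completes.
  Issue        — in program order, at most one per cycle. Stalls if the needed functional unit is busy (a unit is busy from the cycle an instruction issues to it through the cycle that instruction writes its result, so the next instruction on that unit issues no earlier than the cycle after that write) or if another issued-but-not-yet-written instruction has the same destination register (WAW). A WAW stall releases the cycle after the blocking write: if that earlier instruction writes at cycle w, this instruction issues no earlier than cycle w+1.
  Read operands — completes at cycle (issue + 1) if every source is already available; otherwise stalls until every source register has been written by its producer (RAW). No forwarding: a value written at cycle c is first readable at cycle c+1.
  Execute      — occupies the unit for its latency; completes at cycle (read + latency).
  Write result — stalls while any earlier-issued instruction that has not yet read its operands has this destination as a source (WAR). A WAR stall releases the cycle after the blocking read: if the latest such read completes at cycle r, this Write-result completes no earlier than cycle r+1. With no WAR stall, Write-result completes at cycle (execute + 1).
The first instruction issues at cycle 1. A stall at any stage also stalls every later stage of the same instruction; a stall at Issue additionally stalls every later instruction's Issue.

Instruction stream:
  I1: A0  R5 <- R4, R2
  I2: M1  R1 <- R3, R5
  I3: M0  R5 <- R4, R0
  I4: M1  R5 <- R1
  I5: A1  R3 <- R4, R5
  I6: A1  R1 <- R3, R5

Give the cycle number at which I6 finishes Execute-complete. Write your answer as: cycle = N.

cycle = 28

I1 -> (1, 2, 3, 4)
I2 -> (2, 5, 10, 11)  // RAW R5: wait I1 write@4
I3 -> (5, 6, 11, 12)  // WAW R5: wait I1 write@4
I4 -> (13, 14, 19, 20)  // WAW R5: wait I3 write@12
I5 -> (14, 21, 23, 24)  // RAW R5: wait I4 write@20
I6 -> (25, 26, 28, 29)  // struct: A1 busy until I5 writes@24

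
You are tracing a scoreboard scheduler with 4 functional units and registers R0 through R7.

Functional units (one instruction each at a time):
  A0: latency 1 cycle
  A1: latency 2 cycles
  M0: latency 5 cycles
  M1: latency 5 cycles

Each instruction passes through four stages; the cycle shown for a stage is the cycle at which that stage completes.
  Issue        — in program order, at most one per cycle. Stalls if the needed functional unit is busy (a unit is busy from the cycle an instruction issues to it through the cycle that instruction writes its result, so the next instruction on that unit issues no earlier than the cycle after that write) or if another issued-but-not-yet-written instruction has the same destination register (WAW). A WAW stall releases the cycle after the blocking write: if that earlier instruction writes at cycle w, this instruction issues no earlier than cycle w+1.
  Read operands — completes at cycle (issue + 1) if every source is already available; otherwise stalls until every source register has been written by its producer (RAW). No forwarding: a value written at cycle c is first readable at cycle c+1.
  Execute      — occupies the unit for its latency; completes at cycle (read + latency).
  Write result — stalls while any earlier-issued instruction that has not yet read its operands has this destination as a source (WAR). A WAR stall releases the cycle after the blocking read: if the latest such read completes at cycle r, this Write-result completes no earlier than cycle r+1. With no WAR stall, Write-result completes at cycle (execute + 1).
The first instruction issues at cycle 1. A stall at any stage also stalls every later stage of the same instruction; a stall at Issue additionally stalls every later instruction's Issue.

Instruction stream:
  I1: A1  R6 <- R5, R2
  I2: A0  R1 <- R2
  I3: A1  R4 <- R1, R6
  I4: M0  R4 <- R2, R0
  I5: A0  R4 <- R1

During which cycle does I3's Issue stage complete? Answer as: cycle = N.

cycle = 6

c1: issue I1 (A1)
c2: I1 read-ops · issue I2 (A0)
c3: I2 read-ops
c4: I1 finished on A1 · I2 finished on A0
c5: I1→R6 · I2→R1
c6: issue I3 (A1)
c7: I3 read-ops
c9: I3 finished on A1
c10: I3→R4
c11: issue I4 (M0)
c12: I4 read-ops
c17: I4 finished on M0
c18: I4→R4
c19: issue I5 (A0)
c20: I5 read-ops
c21: I5 finished on A0
c22: I5→R4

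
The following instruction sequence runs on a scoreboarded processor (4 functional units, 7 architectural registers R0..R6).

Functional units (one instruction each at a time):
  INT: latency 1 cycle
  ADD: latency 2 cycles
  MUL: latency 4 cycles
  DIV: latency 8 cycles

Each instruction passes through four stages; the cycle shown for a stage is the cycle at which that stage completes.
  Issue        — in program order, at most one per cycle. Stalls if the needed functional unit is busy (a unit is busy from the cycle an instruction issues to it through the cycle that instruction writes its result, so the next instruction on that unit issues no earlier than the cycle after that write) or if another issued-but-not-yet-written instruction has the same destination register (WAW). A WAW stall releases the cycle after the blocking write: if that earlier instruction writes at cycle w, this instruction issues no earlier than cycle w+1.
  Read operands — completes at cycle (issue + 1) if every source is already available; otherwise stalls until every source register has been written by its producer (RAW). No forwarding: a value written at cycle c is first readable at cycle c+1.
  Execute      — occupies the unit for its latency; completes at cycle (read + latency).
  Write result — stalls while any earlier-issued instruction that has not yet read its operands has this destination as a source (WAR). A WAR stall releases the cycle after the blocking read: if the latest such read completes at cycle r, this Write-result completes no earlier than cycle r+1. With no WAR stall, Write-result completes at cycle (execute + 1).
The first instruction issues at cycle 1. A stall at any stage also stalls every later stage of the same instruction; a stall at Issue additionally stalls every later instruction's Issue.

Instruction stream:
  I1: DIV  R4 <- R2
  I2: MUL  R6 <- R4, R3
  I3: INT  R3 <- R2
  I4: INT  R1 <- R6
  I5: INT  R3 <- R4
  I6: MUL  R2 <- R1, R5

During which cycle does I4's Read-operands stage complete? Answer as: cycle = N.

[I1] 1/2/10/11
[I2] 2/12/16/17  (RAW R4: wait I1 write@11)
[I3] 3/4/5/13  (WAR R3: wait I2 read@12)
[I4] 14/18/19/20  (struct: INT busy until I3 writes@13; RAW R6: wait I2 write@17)
[I5] 21/22/23/24  (struct: INT busy until I4 writes@20)
[I6] 22/23/27/28

cycle = 18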